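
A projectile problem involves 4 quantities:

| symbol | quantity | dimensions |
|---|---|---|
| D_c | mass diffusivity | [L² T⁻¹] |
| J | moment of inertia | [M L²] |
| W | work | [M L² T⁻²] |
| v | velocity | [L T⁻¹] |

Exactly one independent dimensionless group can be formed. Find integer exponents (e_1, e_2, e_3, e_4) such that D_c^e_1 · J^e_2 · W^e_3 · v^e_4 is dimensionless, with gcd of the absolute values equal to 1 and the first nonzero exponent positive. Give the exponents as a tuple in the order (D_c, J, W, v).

M: e_1·(0) + e_2·(1) + e_3·(1) + e_4·(0) = 0
L: e_1·(2) + e_2·(2) + e_3·(2) + e_4·(1) = 0
T: e_1·(-1) + e_2·(0) + e_3·(-2) + e_4·(-1) = 0
Solving this homogeneous linear system for the smallest-integer solution (first nonzero entry positive) gives (2, -1, 1, -4).

(2, -1, 1, -4)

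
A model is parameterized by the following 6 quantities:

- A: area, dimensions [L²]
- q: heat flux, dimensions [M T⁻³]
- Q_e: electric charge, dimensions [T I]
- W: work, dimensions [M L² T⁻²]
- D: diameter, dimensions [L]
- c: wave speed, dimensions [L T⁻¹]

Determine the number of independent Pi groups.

There are 6 variables and 4 base dimensions (M, L, T, I).
The dimension matrix has rank 4.
Independent dimensionless groups: 6 − 4 = 2.

2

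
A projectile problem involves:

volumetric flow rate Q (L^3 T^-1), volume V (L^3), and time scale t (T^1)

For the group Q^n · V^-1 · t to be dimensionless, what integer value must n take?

Balance the L exponent: (3)·n from Q, plus −(3) + (0) = -3 from the rest, must sum to zero.
3n − 3 = 0, so n = 1.

1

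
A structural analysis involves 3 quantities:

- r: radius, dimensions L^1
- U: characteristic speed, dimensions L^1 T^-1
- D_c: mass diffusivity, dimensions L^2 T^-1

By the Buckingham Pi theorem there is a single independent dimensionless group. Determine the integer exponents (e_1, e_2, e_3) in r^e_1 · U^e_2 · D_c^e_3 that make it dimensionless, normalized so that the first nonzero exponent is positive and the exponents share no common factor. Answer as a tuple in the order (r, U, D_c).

(1, 1, -1)

L: e_1·(1) + e_2·(1) + e_3·(2) = 0
T: e_1·(0) + e_2·(-1) + e_3·(-1) = 0
Solving this homogeneous linear system for the smallest-integer solution (first nonzero entry positive) gives (1, 1, -1).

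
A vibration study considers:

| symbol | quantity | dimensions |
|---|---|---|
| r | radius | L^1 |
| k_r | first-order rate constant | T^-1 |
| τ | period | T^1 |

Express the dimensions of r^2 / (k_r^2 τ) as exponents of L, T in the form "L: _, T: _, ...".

Collect each base-dimension exponent across the product:
  L: 2·(1) − 2·(0) − (0) = 2
  T: 2·(0) − 2·(-1) − (1) = 1
So the dimensions are [L² T].

L: 2, T: 1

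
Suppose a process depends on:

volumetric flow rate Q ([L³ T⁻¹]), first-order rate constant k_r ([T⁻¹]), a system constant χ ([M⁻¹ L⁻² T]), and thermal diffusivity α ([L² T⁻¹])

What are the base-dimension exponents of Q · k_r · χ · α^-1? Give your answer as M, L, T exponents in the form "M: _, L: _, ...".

Collect each base-dimension exponent across the product:
  M: (0) + (0) + (-1) − (0) = -1
  L: (3) + (0) + (-2) − (2) = -1
  T: (-1) + (-1) + (1) − (-1) = 0
So the dimensions are [M⁻¹ L⁻¹].

M: -1, L: -1, T: 0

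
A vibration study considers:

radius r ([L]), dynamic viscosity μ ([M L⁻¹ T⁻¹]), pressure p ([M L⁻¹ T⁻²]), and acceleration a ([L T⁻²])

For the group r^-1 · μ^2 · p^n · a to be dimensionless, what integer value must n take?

Balance the M exponent: (1)·n from p, plus −(0) + 2·(1) + (0) = 2 from the rest, must sum to zero.
n + 2 = 0, so n = -2.

-2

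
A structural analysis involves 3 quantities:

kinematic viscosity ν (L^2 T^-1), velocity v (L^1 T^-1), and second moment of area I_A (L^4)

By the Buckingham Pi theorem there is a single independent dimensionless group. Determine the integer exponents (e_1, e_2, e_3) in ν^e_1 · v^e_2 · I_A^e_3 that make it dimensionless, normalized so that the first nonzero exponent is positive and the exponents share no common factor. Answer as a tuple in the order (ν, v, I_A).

L: e_1·(2) + e_2·(1) + e_3·(4) = 0
T: e_1·(-1) + e_2·(-1) + e_3·(0) = 0
Solving this homogeneous linear system for the smallest-integer solution (first nonzero entry positive) gives (4, -4, -1).

(4, -4, -1)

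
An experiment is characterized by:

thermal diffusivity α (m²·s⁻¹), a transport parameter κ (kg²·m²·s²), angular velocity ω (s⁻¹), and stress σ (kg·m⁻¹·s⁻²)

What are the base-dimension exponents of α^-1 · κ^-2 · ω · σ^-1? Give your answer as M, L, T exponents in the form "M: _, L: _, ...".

Collect each base-dimension exponent across the product:
  M: −(0) − 2·(2) + (0) − (1) = -5
  L: −(2) − 2·(2) + (0) − (-1) = -5
  T: −(-1) − 2·(2) + (-1) − (-2) = -2
So the dimensions are [M⁻⁵ L⁻⁵ T⁻²].

M: -5, L: -5, T: -2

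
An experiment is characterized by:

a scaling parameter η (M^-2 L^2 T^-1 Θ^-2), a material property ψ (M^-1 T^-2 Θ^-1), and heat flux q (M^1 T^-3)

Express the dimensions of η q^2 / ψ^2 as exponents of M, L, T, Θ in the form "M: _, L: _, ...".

M: 2, L: 2, T: -3, Θ: 0

Collect each base-dimension exponent across the product:
  M: (-2) − 2·(-1) + 2·(1) = 2
  L: (2) − 2·(0) + 2·(0) = 2
  T: (-1) − 2·(-2) + 2·(-3) = -3
  Θ: (-2) − 2·(-1) + 2·(0) = 0
So the dimensions are [M² L² T⁻³].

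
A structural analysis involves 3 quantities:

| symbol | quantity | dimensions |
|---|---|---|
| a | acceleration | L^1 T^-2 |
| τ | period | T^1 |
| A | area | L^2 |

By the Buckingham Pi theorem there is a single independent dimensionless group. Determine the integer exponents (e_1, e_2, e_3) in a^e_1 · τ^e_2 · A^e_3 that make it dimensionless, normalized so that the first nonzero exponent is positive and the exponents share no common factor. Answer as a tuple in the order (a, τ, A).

L: e_1·(1) + e_2·(0) + e_3·(2) = 0
T: e_1·(-2) + e_2·(1) + e_3·(0) = 0
Solving this homogeneous linear system for the smallest-integer solution (first nonzero entry positive) gives (2, 4, -1).

(2, 4, -1)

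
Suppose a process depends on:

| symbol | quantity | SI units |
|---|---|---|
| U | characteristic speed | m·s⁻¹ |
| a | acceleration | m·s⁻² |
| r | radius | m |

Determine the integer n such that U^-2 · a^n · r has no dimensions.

Balance the L exponent: (1)·n from a, plus −2·(1) + (1) = -1 from the rest, must sum to zero.
n − 1 = 0, so n = 1.

1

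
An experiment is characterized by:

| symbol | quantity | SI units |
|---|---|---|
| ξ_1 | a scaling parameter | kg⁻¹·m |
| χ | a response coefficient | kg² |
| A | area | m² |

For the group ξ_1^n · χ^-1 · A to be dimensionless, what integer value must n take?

-2

Balance the M exponent: (-1)·n from ξ_1, plus −(2) + (0) = -2 from the rest, must sum to zero.
−n − 2 = 0, so n = -2.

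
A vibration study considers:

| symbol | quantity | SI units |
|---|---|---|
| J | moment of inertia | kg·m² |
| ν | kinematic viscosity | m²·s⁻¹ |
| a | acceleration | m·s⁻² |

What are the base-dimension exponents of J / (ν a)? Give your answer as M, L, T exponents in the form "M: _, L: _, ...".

Collect each base-dimension exponent across the product:
  M: (1) − (0) − (0) = 1
  L: (2) − (2) − (1) = -1
  T: (0) − (-1) − (-2) = 3
So the dimensions are [M L⁻¹ T³].

M: 1, L: -1, T: 3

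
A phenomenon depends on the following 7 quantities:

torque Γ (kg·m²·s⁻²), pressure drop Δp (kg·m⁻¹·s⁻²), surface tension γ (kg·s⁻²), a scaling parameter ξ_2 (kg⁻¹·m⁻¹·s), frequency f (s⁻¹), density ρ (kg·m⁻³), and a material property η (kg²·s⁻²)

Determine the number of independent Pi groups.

There are 7 variables and 3 base dimensions (M, L, T).
The dimension matrix has rank 3.
Independent dimensionless groups: 7 − 3 = 4.

4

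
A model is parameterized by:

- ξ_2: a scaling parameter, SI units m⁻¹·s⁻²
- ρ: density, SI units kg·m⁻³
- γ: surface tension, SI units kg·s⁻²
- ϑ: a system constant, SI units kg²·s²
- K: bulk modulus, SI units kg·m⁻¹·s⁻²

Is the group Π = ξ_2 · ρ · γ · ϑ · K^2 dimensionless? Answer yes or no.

Sum the exponent of each base dimension across the product:
  M: [ξ_2]_M + [ρ]_M + [γ]_M + [ϑ]_M + 2·[K]_M = (0) + (1) + (1) + (2) + 2·(1) = 6
  L: [ξ_2]_L + [ρ]_L + [γ]_L + [ϑ]_L + 2·[K]_L = (-1) + (-3) + (0) + (0) + 2·(-1) = -6
  T: [ξ_2]_T + [ρ]_T + [γ]_T + [ϑ]_T + 2·[K]_T = (-2) + (0) + (-2) + (2) + 2·(-2) = -6
Net dimensions [M⁶ L⁻⁶ T⁻⁶] ≠ [1] — not dimensionless.

no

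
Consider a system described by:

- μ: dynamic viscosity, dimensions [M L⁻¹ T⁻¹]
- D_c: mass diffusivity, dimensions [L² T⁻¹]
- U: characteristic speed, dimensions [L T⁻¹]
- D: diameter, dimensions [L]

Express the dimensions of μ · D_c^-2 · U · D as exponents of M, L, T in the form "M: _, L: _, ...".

Collect each base-dimension exponent across the product:
  M: (1) − 2·(0) + (0) + (0) = 1
  L: (-1) − 2·(2) + (1) + (1) = -3
  T: (-1) − 2·(-1) + (-1) + (0) = 0
So the dimensions are [M L⁻³].

M: 1, L: -3, T: 0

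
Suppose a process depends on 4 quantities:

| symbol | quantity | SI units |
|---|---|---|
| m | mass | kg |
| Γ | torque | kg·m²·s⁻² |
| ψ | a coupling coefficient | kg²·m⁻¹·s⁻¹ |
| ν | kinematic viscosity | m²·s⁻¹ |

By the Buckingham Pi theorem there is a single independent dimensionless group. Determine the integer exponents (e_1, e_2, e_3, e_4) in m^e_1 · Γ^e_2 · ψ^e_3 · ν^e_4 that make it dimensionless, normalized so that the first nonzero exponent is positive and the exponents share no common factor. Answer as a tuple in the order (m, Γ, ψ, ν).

M: e_1·(1) + e_2·(1) + e_3·(2) + e_4·(0) = 0
L: e_1·(0) + e_2·(2) + e_3·(-1) + e_4·(2) = 0
T: e_1·(0) + e_2·(-2) + e_3·(-1) + e_4·(-1) = 0
Solving this homogeneous linear system for the smallest-integer solution (first nonzero entry positive) gives (1, 3, -2, -4).

(1, 3, -2, -4)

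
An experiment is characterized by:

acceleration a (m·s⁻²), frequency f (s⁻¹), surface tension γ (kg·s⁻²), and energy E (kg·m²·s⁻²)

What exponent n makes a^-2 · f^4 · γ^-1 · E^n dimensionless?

Balance the M exponent: (1)·n from E, plus −2·(0) + 4·(0) − (1) = -1 from the rest, must sum to zero.
n − 1 = 0, so n = 1.

1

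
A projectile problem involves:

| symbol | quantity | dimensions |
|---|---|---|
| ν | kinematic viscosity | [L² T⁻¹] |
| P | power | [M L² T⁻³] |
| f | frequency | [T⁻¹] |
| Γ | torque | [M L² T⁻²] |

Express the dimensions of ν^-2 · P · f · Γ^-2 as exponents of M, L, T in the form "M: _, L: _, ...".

M: -1, L: -6, T: 2

Collect each base-dimension exponent across the product:
  M: −2·(0) + (1) + (0) − 2·(1) = -1
  L: −2·(2) + (2) + (0) − 2·(2) = -6
  T: −2·(-1) + (-3) + (-1) − 2·(-2) = 2
So the dimensions are [M⁻¹ L⁻⁶ T²].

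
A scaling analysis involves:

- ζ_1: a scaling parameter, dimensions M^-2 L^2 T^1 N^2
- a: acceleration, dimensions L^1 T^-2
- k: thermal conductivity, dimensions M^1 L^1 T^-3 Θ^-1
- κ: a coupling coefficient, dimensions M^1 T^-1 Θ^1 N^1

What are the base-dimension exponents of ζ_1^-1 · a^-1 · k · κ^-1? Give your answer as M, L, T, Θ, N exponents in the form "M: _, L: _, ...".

Collect each base-dimension exponent across the product:
  M: −(-2) − (0) + (1) − (1) = 2
  L: −(2) − (1) + (1) − (0) = -2
  T: −(1) − (-2) + (-3) − (-1) = -1
  Θ: −(0) − (0) + (-1) − (1) = -2
  N: −(2) − (0) + (0) − (1) = -3
So the dimensions are [M² L⁻² T⁻¹ Θ⁻² N⁻³].

M: 2, L: -2, T: -1, Θ: -2, N: -3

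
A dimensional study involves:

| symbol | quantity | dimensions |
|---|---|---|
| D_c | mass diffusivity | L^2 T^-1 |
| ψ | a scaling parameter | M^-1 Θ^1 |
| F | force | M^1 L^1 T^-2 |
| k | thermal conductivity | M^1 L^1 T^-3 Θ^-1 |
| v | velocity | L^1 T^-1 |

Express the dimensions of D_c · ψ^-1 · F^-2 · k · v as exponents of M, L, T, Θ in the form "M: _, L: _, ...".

Collect each base-dimension exponent across the product:
  M: (0) − (-1) − 2·(1) + (1) + (0) = 0
  L: (2) − (0) − 2·(1) + (1) + (1) = 2
  T: (-1) − (0) − 2·(-2) + (-3) + (-1) = -1
  Θ: (0) − (1) − 2·(0) + (-1) + (0) = -2
So the dimensions are [L² T⁻¹ Θ⁻²].

M: 0, L: 2, T: -1, Θ: -2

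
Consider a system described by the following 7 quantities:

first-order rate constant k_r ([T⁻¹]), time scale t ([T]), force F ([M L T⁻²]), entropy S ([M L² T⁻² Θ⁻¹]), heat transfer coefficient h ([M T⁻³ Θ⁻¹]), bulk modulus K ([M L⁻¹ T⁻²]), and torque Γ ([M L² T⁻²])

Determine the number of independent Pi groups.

3

There are 7 variables and 4 base dimensions (M, L, T, Θ).
The dimension matrix has rank 4.
Independent dimensionless groups: 7 − 4 = 3.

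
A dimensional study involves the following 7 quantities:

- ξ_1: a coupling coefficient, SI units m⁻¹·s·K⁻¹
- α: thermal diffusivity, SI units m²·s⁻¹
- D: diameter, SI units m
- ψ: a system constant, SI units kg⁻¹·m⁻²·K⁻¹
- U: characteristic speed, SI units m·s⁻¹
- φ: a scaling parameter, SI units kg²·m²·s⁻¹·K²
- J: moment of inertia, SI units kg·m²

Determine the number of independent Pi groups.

3

There are 7 variables and 4 base dimensions (M, L, T, Θ).
The dimension matrix has rank 4.
Independent dimensionless groups: 7 − 4 = 3.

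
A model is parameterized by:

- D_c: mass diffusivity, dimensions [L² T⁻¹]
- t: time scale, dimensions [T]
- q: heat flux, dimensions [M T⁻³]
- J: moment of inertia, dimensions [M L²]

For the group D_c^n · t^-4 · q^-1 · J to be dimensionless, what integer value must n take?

-1

Balance the L exponent: (2)·n from D_c, plus −4·(0) − (0) + (2) = 2 from the rest, must sum to zero.
2n + 2 = 0, so n = -1.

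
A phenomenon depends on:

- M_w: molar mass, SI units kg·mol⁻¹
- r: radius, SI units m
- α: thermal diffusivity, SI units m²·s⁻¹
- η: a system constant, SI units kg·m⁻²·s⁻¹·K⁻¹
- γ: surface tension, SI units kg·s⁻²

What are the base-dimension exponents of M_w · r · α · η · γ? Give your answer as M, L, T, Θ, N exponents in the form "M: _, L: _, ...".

Collect each base-dimension exponent across the product:
  M: (1) + (0) + (0) + (1) + (1) = 3
  L: (0) + (1) + (2) + (-2) + (0) = 1
  T: (0) + (0) + (-1) + (-1) + (-2) = -4
  Θ: (0) + (0) + (0) + (-1) + (0) = -1
  N: (-1) + (0) + (0) + (0) + (0) = -1
So the dimensions are [M³ L T⁻⁴ Θ⁻¹ N⁻¹].

M: 3, L: 1, T: -4, Θ: -1, N: -1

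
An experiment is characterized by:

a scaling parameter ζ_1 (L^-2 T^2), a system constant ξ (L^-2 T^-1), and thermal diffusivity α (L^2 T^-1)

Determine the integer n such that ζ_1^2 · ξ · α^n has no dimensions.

3

Balance the L exponent: (2)·n from α, plus 2·(-2) + (-2) = -6 from the rest, must sum to zero.
2n − 6 = 0, so n = 3.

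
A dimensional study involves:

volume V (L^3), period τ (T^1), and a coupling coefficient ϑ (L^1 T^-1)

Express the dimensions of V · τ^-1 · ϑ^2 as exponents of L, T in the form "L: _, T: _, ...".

L: 5, T: -3

Collect each base-dimension exponent across the product:
  L: (3) − (0) + 2·(1) = 5
  T: (0) − (1) + 2·(-1) = -3
So the dimensions are [L⁵ T⁻³].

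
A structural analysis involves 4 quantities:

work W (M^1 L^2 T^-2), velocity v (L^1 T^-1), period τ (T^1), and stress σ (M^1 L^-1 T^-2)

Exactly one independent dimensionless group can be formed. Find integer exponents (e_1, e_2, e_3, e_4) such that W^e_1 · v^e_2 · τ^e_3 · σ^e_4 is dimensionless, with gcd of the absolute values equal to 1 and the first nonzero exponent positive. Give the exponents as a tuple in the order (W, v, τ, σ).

M: e_1·(1) + e_2·(0) + e_3·(0) + e_4·(1) = 0
L: e_1·(2) + e_2·(1) + e_3·(0) + e_4·(-1) = 0
T: e_1·(-2) + e_2·(-1) + e_3·(1) + e_4·(-2) = 0
Solving this homogeneous linear system for the smallest-integer solution (first nonzero entry positive) gives (1, -3, -3, -1).

(1, -3, -3, -1)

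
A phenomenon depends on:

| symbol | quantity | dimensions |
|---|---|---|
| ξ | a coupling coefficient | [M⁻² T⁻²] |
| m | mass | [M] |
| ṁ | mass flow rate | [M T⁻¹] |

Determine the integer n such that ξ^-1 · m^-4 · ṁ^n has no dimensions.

Balance the M exponent: (1)·n from ṁ, plus −(-2) − 4·(1) = -2 from the rest, must sum to zero.
n − 2 = 0, so n = 2.

2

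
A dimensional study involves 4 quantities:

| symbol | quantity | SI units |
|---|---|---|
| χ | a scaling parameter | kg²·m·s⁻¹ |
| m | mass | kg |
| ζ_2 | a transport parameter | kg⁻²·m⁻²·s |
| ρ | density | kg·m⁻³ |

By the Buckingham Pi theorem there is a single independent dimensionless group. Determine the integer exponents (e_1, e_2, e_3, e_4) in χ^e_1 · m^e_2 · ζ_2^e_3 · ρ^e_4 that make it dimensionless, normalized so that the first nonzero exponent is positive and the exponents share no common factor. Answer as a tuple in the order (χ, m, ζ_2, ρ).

(3, 1, 3, -1)

M: e_1·(2) + e_2·(1) + e_3·(-2) + e_4·(1) = 0
L: e_1·(1) + e_2·(0) + e_3·(-2) + e_4·(-3) = 0
T: e_1·(-1) + e_2·(0) + e_3·(1) + e_4·(0) = 0
Solving this homogeneous linear system for the smallest-integer solution (first nonzero entry positive) gives (3, 1, 3, -1).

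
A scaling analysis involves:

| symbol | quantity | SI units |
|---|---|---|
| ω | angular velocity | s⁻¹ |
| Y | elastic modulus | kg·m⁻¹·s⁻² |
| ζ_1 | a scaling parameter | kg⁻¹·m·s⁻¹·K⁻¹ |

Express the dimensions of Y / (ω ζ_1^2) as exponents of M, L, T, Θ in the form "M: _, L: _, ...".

M: 3, L: -3, T: 1, Θ: 2

Collect each base-dimension exponent across the product:
  M: −(0) + (1) − 2·(-1) = 3
  L: −(0) + (-1) − 2·(1) = -3
  T: −(-1) + (-2) − 2·(-1) = 1
  Θ: −(0) + (0) − 2·(-1) = 2
So the dimensions are [M³ L⁻³ T Θ²].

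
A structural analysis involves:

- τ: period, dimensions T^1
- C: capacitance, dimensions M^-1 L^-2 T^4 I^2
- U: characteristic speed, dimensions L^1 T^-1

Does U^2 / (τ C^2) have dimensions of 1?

no

Sum the exponent of each base dimension across the product:
  M: −[τ]_M − 2·[C]_M + 2·[U]_M = −(0) − 2·(-1) + 2·(0) = 2
  L: −[τ]_L − 2·[C]_L + 2·[U]_L = −(0) − 2·(-2) + 2·(1) = 6
  T: −[τ]_T − 2·[C]_T + 2·[U]_T = −(1) − 2·(4) + 2·(-1) = -11
  I: −[τ]_I − 2·[C]_I + 2·[U]_I = −(0) − 2·(2) + 2·(0) = -4
Net dimensions [M² L⁶ T⁻¹¹ I⁻⁴] ≠ [1] — not dimensionless.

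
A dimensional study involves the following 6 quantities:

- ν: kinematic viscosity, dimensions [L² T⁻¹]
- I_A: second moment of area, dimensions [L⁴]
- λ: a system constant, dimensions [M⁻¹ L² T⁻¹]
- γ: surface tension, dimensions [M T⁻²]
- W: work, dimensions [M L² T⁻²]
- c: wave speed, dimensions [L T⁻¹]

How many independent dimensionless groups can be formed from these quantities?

3

There are 6 variables and 3 base dimensions (M, L, T).
The dimension matrix has rank 3.
Independent dimensionless groups: 6 − 3 = 3.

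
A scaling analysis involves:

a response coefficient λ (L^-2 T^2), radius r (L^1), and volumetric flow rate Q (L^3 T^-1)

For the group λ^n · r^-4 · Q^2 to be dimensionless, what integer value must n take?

Balance the L exponent: (-2)·n from λ, plus −4·(1) + 2·(3) = 2 from the rest, must sum to zero.
-2n + 2 = 0, so n = 1.

1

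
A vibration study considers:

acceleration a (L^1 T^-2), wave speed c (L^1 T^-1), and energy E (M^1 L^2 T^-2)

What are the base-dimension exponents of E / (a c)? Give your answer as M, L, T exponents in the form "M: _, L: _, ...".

Collect each base-dimension exponent across the product:
  M: −(0) − (0) + (1) = 1
  L: −(1) − (1) + (2) = 0
  T: −(-2) − (-1) + (-2) = 1
So the dimensions are [M T].

M: 1, L: 0, T: 1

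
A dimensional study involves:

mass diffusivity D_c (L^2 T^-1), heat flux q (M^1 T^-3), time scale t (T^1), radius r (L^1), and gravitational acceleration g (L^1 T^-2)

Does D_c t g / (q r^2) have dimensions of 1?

Sum the exponent of each base dimension across the product:
  M: [D_c]_M − [q]_M + [t]_M − 2·[r]_M + [g]_M = (0) − (1) + (0) − 2·(0) + (0) = -1
  L: [D_c]_L − [q]_L + [t]_L − 2·[r]_L + [g]_L = (2) − (0) + (0) − 2·(1) + (1) = 1
  T: [D_c]_T − [q]_T + [t]_T − 2·[r]_T + [g]_T = (-1) − (-3) + (1) − 2·(0) + (-2) = 1
Net dimensions [M⁻¹ L T] ≠ [1] — not dimensionless.

no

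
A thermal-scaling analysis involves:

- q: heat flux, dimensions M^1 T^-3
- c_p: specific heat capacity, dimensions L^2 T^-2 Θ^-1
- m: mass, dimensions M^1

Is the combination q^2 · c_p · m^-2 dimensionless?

Sum the exponent of each base dimension across the product:
  M: 2·[q]_M + [c_p]_M − 2·[m]_M = 2·(1) + (0) − 2·(1) = 0
  L: 2·[q]_L + [c_p]_L − 2·[m]_L = 2·(0) + (2) − 2·(0) = 2
  T: 2·[q]_T + [c_p]_T − 2·[m]_T = 2·(-3) + (-2) − 2·(0) = -8
  Θ: 2·[q]_Θ + [c_p]_Θ − 2·[m]_Θ = 2·(0) + (-1) − 2·(0) = -1
Net dimensions [L² T⁻⁸ Θ⁻¹] ≠ [1] — not dimensionless.

no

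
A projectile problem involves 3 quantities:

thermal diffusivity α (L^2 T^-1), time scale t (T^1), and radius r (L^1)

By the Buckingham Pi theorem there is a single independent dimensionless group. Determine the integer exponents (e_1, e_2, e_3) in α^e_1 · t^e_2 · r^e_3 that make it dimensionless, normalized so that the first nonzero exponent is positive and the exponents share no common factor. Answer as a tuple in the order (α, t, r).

(1, 1, -2)

L: e_1·(2) + e_2·(0) + e_3·(1) = 0
T: e_1·(-1) + e_2·(1) + e_3·(0) = 0
Solving this homogeneous linear system for the smallest-integer solution (first nonzero entry positive) gives (1, 1, -2).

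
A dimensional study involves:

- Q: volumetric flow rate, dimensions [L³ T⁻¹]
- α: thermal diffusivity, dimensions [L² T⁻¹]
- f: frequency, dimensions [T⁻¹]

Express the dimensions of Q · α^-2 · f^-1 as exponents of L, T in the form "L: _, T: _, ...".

Collect each base-dimension exponent across the product:
  L: (3) − 2·(2) − (0) = -1
  T: (-1) − 2·(-1) − (-1) = 2
So the dimensions are [L⁻¹ T²].

L: -1, T: 2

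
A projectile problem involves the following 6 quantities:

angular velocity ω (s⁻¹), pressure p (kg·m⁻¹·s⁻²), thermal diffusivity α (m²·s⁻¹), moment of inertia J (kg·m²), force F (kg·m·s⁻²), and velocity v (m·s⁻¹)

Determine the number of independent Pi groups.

There are 6 variables and 3 base dimensions (M, L, T).
The dimension matrix has rank 3.
Independent dimensionless groups: 6 − 3 = 3.

3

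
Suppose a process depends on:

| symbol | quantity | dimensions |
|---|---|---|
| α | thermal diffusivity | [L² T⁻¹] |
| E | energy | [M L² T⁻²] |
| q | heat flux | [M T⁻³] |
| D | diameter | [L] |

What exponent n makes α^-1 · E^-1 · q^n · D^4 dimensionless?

Balance the M exponent: (1)·n from q, plus −(0) − (1) + 4·(0) = -1 from the rest, must sum to zero.
n − 1 = 0, so n = 1.

1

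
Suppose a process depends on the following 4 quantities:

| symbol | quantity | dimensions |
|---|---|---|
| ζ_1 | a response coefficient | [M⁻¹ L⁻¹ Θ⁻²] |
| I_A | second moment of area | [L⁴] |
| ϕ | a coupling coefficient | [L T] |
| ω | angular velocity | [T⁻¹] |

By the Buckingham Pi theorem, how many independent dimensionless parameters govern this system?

1

There are 4 variables and 4 base dimensions (M, L, T, Θ).
The dimension matrix has rank 3 (less than 4: the dimension vectors are linearly dependent).
Independent dimensionless groups: 4 − 3 = 1.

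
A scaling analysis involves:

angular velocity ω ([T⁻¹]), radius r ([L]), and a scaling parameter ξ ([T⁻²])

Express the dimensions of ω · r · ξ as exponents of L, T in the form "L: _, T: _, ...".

L: 1, T: -3

Collect each base-dimension exponent across the product:
  L: (0) + (1) + (0) = 1
  T: (-1) + (0) + (-2) = -3
So the dimensions are [L T⁻³].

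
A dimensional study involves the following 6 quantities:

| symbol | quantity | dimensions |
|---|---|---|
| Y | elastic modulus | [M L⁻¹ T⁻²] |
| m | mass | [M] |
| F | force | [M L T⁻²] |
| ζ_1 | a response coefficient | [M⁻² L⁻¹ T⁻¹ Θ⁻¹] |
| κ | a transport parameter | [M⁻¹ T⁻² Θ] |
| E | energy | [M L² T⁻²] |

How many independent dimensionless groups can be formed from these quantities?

2

There are 6 variables and 4 base dimensions (M, L, T, Θ).
The dimension matrix has rank 4.
Independent dimensionless groups: 6 − 4 = 2.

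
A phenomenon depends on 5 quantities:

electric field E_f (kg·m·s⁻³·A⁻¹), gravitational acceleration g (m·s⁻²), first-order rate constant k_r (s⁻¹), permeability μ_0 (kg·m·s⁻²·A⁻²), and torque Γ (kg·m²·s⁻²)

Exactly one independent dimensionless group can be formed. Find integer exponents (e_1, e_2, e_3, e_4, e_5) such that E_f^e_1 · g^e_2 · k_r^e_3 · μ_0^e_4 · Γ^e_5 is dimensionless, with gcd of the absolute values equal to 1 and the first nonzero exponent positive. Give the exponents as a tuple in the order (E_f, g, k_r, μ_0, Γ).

(2, 1, -4, -1, -1)

M: e_1·(1) + e_2·(0) + e_3·(0) + e_4·(1) + e_5·(1) = 0
L: e_1·(1) + e_2·(1) + e_3·(0) + e_4·(1) + e_5·(2) = 0
T: e_1·(-3) + e_2·(-2) + e_3·(-1) + e_4·(-2) + e_5·(-2) = 0
I: e_1·(-1) + e_2·(0) + e_3·(0) + e_4·(-2) + e_5·(0) = 0
Solving this homogeneous linear system for the smallest-integer solution (first nonzero entry positive) gives (2, 1, -4, -1, -1).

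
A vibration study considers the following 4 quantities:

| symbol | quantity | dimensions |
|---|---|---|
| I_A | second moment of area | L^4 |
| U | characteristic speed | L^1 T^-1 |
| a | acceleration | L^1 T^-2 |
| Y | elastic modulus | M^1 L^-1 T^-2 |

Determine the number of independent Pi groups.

There are 4 variables and 3 base dimensions (M, L, T).
The dimension matrix has rank 3.
Independent dimensionless groups: 4 − 3 = 1.

1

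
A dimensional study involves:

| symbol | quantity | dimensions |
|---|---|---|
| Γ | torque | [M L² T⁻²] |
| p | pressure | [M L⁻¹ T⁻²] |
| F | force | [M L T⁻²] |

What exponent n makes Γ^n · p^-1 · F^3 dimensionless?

-2

Balance the M exponent: (1)·n from Γ, plus −(1) + 3·(1) = 2 from the rest, must sum to zero.
n + 2 = 0, so n = -2.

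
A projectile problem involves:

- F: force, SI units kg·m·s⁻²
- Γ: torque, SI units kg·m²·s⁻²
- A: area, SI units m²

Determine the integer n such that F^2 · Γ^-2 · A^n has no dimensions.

1

Balance the L exponent: (2)·n from A, plus 2·(1) − 2·(2) = -2 from the rest, must sum to zero.
2n − 2 = 0, so n = 1.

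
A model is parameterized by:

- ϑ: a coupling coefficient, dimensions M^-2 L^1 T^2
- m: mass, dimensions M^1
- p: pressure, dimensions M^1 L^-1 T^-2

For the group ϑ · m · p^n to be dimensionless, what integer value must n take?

1

Balance the M exponent: (1)·n from p, plus (-2) + (1) = -1 from the rest, must sum to zero.
n − 1 = 0, so n = 1.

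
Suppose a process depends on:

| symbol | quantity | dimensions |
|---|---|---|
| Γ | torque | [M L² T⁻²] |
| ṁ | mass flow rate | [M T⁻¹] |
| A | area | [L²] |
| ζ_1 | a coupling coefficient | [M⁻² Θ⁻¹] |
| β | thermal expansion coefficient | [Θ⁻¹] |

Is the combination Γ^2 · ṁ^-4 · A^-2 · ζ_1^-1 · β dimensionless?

Sum the exponent of each base dimension across the product:
  M: 2·[Γ]_M − 4·[ṁ]_M − 2·[A]_M − [ζ_1]_M + [β]_M = 2·(1) − 4·(1) − 2·(0) − (-2) + (0) = 0
  L: 2·[Γ]_L − 4·[ṁ]_L − 2·[A]_L − [ζ_1]_L + [β]_L = 2·(2) − 4·(0) − 2·(2) − (0) + (0) = 0
  T: 2·[Γ]_T − 4·[ṁ]_T − 2·[A]_T − [ζ_1]_T + [β]_T = 2·(-2) − 4·(-1) − 2·(0) − (0) + (0) = 0
  Θ: 2·[Γ]_Θ − 4·[ṁ]_Θ − 2·[A]_Θ − [ζ_1]_Θ + [β]_Θ = 2·(0) − 4·(0) − 2·(0) − (-1) + (-1) = 0
All base exponents vanish — dimensionless.

yes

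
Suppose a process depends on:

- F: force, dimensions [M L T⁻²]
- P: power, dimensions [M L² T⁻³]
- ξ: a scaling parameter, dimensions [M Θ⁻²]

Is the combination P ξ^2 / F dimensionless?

no

Sum the exponent of each base dimension across the product:
  M: −[F]_M + [P]_M + 2·[ξ]_M = −(1) + (1) + 2·(1) = 2
  L: −[F]_L + [P]_L + 2·[ξ]_L = −(1) + (2) + 2·(0) = 1
  T: −[F]_T + [P]_T + 2·[ξ]_T = −(-2) + (-3) + 2·(0) = -1
  Θ: −[F]_Θ + [P]_Θ + 2·[ξ]_Θ = −(0) + (0) + 2·(-2) = -4
Net dimensions [M² L T⁻¹ Θ⁻⁴] ≠ [1] — not dimensionless.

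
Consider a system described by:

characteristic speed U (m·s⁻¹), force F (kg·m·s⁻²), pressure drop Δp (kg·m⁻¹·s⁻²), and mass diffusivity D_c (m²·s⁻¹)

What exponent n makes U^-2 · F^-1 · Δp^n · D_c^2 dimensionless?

1

Balance the M exponent: (1)·n from Δp, plus −2·(0) − (1) + 2·(0) = -1 from the rest, must sum to zero.
n − 1 = 0, so n = 1.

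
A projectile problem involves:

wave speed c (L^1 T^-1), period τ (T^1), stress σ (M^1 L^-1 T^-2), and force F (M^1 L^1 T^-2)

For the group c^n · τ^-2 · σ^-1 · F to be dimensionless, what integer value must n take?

Balance the L exponent: (1)·n from c, plus −2·(0) − (-1) + (1) = 2 from the rest, must sum to zero.
n + 2 = 0, so n = -2.

-2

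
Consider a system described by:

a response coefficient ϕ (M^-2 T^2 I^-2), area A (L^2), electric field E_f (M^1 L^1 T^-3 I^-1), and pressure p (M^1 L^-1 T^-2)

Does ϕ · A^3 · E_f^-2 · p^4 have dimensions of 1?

Sum the exponent of each base dimension across the product:
  M: [ϕ]_M + 3·[A]_M − 2·[E_f]_M + 4·[p]_M = (-2) + 3·(0) − 2·(1) + 4·(1) = 0
  L: [ϕ]_L + 3·[A]_L − 2·[E_f]_L + 4·[p]_L = (0) + 3·(2) − 2·(1) + 4·(-1) = 0
  T: [ϕ]_T + 3·[A]_T − 2·[E_f]_T + 4·[p]_T = (2) + 3·(0) − 2·(-3) + 4·(-2) = 0
  I: [ϕ]_I + 3·[A]_I − 2·[E_f]_I + 4·[p]_I = (-2) + 3·(0) − 2·(-1) + 4·(0) = 0
All base exponents vanish — dimensionless.

yes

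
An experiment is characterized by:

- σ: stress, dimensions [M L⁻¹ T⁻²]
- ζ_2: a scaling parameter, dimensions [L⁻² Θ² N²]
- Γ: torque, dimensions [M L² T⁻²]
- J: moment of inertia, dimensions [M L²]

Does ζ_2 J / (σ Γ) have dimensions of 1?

no

Sum the exponent of each base dimension across the product:
  M: −[σ]_M + [ζ_2]_M − [Γ]_M + [J]_M = −(1) + (0) − (1) + (1) = -1
  L: −[σ]_L + [ζ_2]_L − [Γ]_L + [J]_L = −(-1) + (-2) − (2) + (2) = -1
  T: −[σ]_T + [ζ_2]_T − [Γ]_T + [J]_T = −(-2) + (0) − (-2) + (0) = 4
  Θ: −[σ]_Θ + [ζ_2]_Θ − [Γ]_Θ + [J]_Θ = −(0) + (2) − (0) + (0) = 2
  N: −[σ]_N + [ζ_2]_N − [Γ]_N + [J]_N = −(0) + (2) − (0) + (0) = 2
Net dimensions [M⁻¹ L⁻¹ T⁴ Θ² N²] ≠ [1] — not dimensionless.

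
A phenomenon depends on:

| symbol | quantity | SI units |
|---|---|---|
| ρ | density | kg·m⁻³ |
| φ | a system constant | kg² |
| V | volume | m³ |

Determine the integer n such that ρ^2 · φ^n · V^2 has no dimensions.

Balance the M exponent: (2)·n from φ, plus 2·(1) + 2·(0) = 2 from the rest, must sum to zero.
2n + 2 = 0, so n = -1.

-1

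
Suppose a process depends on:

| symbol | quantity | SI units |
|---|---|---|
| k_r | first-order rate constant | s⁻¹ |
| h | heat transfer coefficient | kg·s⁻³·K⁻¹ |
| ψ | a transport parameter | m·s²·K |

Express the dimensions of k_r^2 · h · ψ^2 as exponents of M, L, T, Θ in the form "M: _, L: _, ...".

M: 1, L: 2, T: -1, Θ: 1

Collect each base-dimension exponent across the product:
  M: 2·(0) + (1) + 2·(0) = 1
  L: 2·(0) + (0) + 2·(1) = 2
  T: 2·(-1) + (-3) + 2·(2) = -1
  Θ: 2·(0) + (-1) + 2·(1) = 1
So the dimensions are [M L² T⁻¹ Θ].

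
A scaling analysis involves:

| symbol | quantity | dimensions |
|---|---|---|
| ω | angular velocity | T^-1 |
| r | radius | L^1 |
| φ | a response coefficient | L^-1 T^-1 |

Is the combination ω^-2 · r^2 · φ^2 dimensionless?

Sum the exponent of each base dimension across the product:
  M: −2·[ω]_M + 2·[r]_M + 2·[φ]_M = −2·(0) + 2·(0) + 2·(0) = 0
  L: −2·[ω]_L + 2·[r]_L + 2·[φ]_L = −2·(0) + 2·(1) + 2·(-1) = 0
  T: −2·[ω]_T + 2·[r]_T + 2·[φ]_T = −2·(-1) + 2·(0) + 2·(-1) = 0
  N: −2·[ω]_N + 2·[r]_N + 2·[φ]_N = −2·(0) + 2·(0) + 2·(0) = 0
All base exponents vanish — dimensionless.

yes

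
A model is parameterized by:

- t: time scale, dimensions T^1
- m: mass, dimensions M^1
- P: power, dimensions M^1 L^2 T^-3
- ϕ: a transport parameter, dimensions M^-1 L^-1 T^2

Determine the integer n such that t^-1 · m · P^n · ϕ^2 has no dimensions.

Balance the M exponent: (1)·n from P, plus −(0) + (1) + 2·(-1) = -1 from the rest, must sum to zero.
n − 1 = 0, so n = 1.

1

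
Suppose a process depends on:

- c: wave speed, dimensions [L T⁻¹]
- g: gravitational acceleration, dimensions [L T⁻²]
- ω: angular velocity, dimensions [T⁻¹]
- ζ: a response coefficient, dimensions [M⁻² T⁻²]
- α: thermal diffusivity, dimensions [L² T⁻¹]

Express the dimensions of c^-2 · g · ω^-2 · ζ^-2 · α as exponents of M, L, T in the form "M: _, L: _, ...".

Collect each base-dimension exponent across the product:
  M: −2·(0) + (0) − 2·(0) − 2·(-2) + (0) = 4
  L: −2·(1) + (1) − 2·(0) − 2·(0) + (2) = 1
  T: −2·(-1) + (-2) − 2·(-1) − 2·(-2) + (-1) = 5
So the dimensions are [M⁴ L T⁵].

M: 4, L: 1, T: 5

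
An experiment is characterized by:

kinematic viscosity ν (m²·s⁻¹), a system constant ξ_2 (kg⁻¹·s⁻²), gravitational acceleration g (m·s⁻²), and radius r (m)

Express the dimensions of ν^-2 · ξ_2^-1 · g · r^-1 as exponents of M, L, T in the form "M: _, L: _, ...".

M: 1, L: -4, T: 2

Collect each base-dimension exponent across the product:
  M: −2·(0) − (-1) + (0) − (0) = 1
  L: −2·(2) − (0) + (1) − (1) = -4
  T: −2·(-1) − (-2) + (-2) − (0) = 2
So the dimensions are [M L⁻⁴ T²].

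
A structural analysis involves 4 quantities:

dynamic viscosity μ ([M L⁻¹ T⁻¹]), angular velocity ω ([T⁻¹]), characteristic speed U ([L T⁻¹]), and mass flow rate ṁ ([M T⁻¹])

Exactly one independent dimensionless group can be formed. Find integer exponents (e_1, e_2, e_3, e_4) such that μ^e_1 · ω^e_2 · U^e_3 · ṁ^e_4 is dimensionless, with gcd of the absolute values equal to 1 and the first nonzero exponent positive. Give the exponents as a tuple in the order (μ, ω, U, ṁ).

M: e_1·(1) + e_2·(0) + e_3·(0) + e_4·(1) = 0
L: e_1·(-1) + e_2·(0) + e_3·(1) + e_4·(0) = 0
T: e_1·(-1) + e_2·(-1) + e_3·(-1) + e_4·(-1) = 0
Solving this homogeneous linear system for the smallest-integer solution (first nonzero entry positive) gives (1, -1, 1, -1).

(1, -1, 1, -1)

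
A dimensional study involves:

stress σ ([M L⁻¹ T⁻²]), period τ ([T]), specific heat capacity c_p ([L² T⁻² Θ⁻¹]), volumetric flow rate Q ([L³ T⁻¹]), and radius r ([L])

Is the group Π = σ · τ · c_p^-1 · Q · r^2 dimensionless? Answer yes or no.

Sum the exponent of each base dimension across the product:
  M: [σ]_M + [τ]_M − [c_p]_M + [Q]_M + 2·[r]_M = (1) + (0) − (0) + (0) + 2·(0) = 1
  L: [σ]_L + [τ]_L − [c_p]_L + [Q]_L + 2·[r]_L = (-1) + (0) − (2) + (3) + 2·(1) = 2
  T: [σ]_T + [τ]_T − [c_p]_T + [Q]_T + 2·[r]_T = (-2) + (1) − (-2) + (-1) + 2·(0) = 0
  Θ: [σ]_Θ + [τ]_Θ − [c_p]_Θ + [Q]_Θ + 2·[r]_Θ = (0) + (0) − (-1) + (0) + 2·(0) = 1
Net dimensions [M L² Θ] ≠ [1] — not dimensionless.

no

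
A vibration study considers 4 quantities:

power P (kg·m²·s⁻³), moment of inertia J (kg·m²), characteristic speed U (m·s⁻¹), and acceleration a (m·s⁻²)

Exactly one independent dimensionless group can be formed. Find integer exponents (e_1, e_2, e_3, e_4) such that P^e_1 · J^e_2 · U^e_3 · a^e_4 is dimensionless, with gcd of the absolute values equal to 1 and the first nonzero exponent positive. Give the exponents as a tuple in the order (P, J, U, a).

M: e_1·(1) + e_2·(1) + e_3·(0) + e_4·(0) = 0
L: e_1·(2) + e_2·(2) + e_3·(1) + e_4·(1) = 0
T: e_1·(-3) + e_2·(0) + e_3·(-1) + e_4·(-2) = 0
Solving this homogeneous linear system for the smallest-integer solution (first nonzero entry positive) gives (1, -1, 3, -3).

(1, -1, 3, -3)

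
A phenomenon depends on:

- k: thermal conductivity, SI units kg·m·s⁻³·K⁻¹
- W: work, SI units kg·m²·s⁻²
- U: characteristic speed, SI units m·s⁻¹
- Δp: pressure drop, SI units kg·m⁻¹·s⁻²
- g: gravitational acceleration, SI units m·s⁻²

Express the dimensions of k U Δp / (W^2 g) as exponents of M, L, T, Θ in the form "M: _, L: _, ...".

Collect each base-dimension exponent across the product:
  M: (1) − 2·(1) + (0) + (1) − (0) = 0
  L: (1) − 2·(2) + (1) + (-1) − (1) = -4
  T: (-3) − 2·(-2) + (-1) + (-2) − (-2) = 0
  Θ: (-1) − 2·(0) + (0) + (0) − (0) = -1
So the dimensions are [L⁻⁴ Θ⁻¹].

M: 0, L: -4, T: 0, Θ: -1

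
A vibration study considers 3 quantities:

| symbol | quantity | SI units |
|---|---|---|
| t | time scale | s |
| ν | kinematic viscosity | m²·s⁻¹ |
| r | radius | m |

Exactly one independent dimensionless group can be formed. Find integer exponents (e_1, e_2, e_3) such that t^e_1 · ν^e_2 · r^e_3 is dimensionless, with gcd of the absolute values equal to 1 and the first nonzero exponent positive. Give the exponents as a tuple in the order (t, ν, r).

(1, 1, -2)

L: e_1·(0) + e_2·(2) + e_3·(1) = 0
T: e_1·(1) + e_2·(-1) + e_3·(0) = 0
Solving this homogeneous linear system for the smallest-integer solution (first nonzero entry positive) gives (1, 1, -2).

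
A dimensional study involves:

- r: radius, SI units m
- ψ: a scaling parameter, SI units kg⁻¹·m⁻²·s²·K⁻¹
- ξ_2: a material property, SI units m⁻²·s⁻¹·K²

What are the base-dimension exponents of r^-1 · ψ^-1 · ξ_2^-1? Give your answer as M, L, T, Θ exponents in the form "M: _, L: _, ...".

Collect each base-dimension exponent across the product:
  M: −(0) − (-1) − (0) = 1
  L: −(1) − (-2) − (-2) = 3
  T: −(0) − (2) − (-1) = -1
  Θ: −(0) − (-1) − (2) = -1
So the dimensions are [M L³ T⁻¹ Θ⁻¹].

M: 1, L: 3, T: -1, Θ: -1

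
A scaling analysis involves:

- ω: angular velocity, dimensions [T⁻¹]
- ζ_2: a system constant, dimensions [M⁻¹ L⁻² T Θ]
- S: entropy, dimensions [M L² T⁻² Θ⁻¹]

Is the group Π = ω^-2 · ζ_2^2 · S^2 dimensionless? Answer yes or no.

Sum the exponent of each base dimension across the product:
  M: −2·[ω]_M + 2·[ζ_2]_M + 2·[S]_M = −2·(0) + 2·(-1) + 2·(1) = 0
  L: −2·[ω]_L + 2·[ζ_2]_L + 2·[S]_L = −2·(0) + 2·(-2) + 2·(2) = 0
  T: −2·[ω]_T + 2·[ζ_2]_T + 2·[S]_T = −2·(-1) + 2·(1) + 2·(-2) = 0
  Θ: −2·[ω]_Θ + 2·[ζ_2]_Θ + 2·[S]_Θ = −2·(0) + 2·(1) + 2·(-1) = 0
All base exponents vanish — dimensionless.

yes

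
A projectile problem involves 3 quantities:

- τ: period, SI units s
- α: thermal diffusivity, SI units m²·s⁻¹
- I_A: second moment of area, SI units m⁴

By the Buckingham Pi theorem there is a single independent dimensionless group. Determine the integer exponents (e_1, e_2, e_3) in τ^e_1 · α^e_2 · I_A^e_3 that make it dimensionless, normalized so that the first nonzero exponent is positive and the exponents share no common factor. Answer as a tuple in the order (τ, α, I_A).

(2, 2, -1)

L: e_1·(0) + e_2·(2) + e_3·(4) = 0
T: e_1·(1) + e_2·(-1) + e_3·(0) = 0
Solving this homogeneous linear system for the smallest-integer solution (first nonzero entry positive) gives (2, 2, -1).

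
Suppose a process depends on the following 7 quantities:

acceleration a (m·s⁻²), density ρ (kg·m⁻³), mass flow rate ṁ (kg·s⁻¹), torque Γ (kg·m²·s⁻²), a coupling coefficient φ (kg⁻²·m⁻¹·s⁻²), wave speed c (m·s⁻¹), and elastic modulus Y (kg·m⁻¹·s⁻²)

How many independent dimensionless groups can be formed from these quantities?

4

There are 7 variables and 3 base dimensions (M, L, T).
The dimension matrix has rank 3.
Independent dimensionless groups: 7 − 3 = 4.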